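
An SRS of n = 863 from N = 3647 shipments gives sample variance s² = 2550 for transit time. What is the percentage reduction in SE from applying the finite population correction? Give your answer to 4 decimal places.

12.6291

f = n/N = 863/3647 = 0.23663285.
SE_no-fpc = √(s²/n) = 1.7189557; SE_fpc = √((1−f)s²/n) = 1.5018668.
Ratio = √(1−f) = 0.87370885. Reduction = 100·(1 − 0.87370885) = 12.6291%.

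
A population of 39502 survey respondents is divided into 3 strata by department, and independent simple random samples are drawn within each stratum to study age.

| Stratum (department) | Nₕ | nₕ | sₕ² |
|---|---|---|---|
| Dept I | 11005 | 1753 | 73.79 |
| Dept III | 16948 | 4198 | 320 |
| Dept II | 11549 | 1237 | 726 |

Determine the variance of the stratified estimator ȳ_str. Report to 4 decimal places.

Var(ȳ_str) = Σₕ Wₕ²(1 − fₕ)sₕ²/nₕ with Wₕ = Nₕ/N, N = 39502.
Dept I: Wₕ = 0.27859349; term = 0.27859349²·(1 − 0.15929123)·73.79/1753 = 0.0027466486.
Dept III: Wₕ = 0.42904157; term = 0.42904157²·(1 − 0.24769884)·320/4198 = 0.010555967.
Dept II: Wₕ = 0.29236494; term = 0.29236494²·(1 − 0.10710884)·726/1237 = 0.044793607.
Sum = 0.058096223.

0.0581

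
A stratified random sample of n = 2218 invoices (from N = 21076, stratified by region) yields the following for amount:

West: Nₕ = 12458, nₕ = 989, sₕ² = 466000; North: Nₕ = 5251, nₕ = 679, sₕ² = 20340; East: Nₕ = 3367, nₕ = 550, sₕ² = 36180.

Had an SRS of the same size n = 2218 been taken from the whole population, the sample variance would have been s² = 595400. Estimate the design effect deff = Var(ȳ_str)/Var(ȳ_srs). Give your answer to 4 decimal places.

Var(ȳ_str) = Σ Wₕ²(1−fₕ)sₕ²/nₕ with Wₕ = Nₕ/21076:
  West: (12458/21076)²·(1−989/12458)·466000/989 = 151.56088
  North: (5251/21076)²·(1−679/5251)·20340/679 = 1.6190231
  East: (3367/21076)²·(1−550/3367)·36180/550 = 1.404622
  → Var(ȳ_str) = 154.58453.
Var(ȳ_srs) = (1 − 2218/21076)·595400/2218 = 240.18989.
deff = 154.58453 / 240.18989 = 0.6436.

0.6436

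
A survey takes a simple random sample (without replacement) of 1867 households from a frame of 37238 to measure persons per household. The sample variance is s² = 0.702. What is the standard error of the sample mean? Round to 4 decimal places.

Under SRS without replacement, Var(ȳ) = (1 − f)·s²/n with f = n/N = 1867/37238 = 0.05013696.
Var(ȳ) = (1 − 0.05013696)·0.702/1867 = 0.94986304·3.7600428 × 10^-4 = 3.5715257 × 10^-4.
SE(ȳ) = √(3.5715257 × 10^-4) = 0.0189.

0.0189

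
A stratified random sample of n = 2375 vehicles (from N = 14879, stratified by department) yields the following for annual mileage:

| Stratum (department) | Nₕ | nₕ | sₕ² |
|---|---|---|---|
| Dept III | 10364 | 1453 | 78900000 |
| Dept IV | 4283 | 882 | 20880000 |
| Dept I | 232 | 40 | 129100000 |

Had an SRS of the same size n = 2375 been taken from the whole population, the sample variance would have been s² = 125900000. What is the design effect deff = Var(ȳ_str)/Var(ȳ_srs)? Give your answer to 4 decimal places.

0.5580

Var(ȳ_str) = Σ Wₕ²(1−fₕ)sₕ²/nₕ with Wₕ = Nₕ/14879:
  Dept III: (10364/14879)²·(1−1453/10364)·78900000/1453 = 22652.584
  Dept IV: (4283/14879)²·(1−882/4283)·20880000/882 = 1557.6473
  Dept I: (232/14879)²·(1−40/232)·129100000/40 = 649.39356
  → Var(ȳ_str) = 24859.625.
Var(ȳ_srs) = (1 − 2375/14879)·125900000/2375 = 44548.936.
deff = 24859.625 / 44548.936 = 0.5580.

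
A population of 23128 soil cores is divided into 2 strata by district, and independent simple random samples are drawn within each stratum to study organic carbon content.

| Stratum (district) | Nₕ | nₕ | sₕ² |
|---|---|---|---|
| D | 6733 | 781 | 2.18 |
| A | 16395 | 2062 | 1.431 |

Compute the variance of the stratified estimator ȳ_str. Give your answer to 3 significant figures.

5.14 × 10^-4

Var(ȳ_str) = Σₕ Wₕ²(1 − fₕ)sₕ²/nₕ with Wₕ = Nₕ/N, N = 23128.
D: Wₕ = 0.29111899; term = 0.29111899²·(1 − 0.11599584)·2.18/781 = 2.0912254 × 10^-4.
A: Wₕ = 0.70888101; term = 0.70888101²·(1 − 0.12577005)·1.431/2062 = 3.0487607 × 10^-4.
Sum = 5.1399861 × 10^-4.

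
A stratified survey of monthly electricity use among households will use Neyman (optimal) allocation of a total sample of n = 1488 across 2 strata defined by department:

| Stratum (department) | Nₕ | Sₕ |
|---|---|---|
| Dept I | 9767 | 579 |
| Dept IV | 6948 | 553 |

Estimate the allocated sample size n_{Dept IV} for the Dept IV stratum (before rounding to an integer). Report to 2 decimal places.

Neyman allocation: nₕ = n·NₕSₕ / Σⱼ NⱼSⱼ.
Σ NⱼSⱼ = 9767·579 + 6948·553 = 9.497337 × 10^6.
n_{Dept IV} = 1488·6948·553 / (9.497337 × 10^6) = 601.99.

601.99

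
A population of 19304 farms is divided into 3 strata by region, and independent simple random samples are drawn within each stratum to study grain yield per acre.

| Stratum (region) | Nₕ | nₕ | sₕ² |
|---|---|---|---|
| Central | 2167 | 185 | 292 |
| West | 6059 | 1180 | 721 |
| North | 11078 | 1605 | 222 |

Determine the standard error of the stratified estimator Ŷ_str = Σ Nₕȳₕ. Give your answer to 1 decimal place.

6273.5

Var(Ŷ_str) = Σₕ Nₕ²(1 − fₕ)sₕ²/nₕ.
Central: 2167²·(1 − 185/2167)·292/185 = 6.7791257 × 10^6.
West: 6059²·(1 − 1180/6059)·721/1180 = 1.8062798 × 10^7.
North: 11078²·(1 − 1605/11078)·222/1605 = 1.4515327 × 10^7.
Sum = 3.9357251 × 10^7.
SE = √(3.9357251 × 10^7) = 6273.5.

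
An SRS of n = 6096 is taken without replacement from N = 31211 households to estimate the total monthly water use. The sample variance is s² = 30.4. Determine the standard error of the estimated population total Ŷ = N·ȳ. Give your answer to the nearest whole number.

1977

Var(Ŷ) = N²·Var(ȳ) = N²·(1 − n/N)·s²/n.
f = 6096/31211 = 0.19531575; Var(ȳ) = 0.80468425·30.4/6096 = 0.0040128611.
Var(Ŷ) = 31211² · 0.0040128611 = 3.9090344 × 10^6.
SE(Ŷ) = √(3.9090344 × 10^6) = 1977.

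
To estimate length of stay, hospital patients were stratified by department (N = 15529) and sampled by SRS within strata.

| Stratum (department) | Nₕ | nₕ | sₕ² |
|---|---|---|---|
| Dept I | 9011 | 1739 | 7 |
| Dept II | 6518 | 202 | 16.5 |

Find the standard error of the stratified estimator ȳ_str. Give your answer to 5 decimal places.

Var(ȳ_str) = Σₕ Wₕ²(1 − fₕ)sₕ²/nₕ with Wₕ = Nₕ/N, N = 15529.
Dept I: Wₕ = 0.58026917; term = 0.58026917²·(1 − 0.19298635)·7/1739 = 0.0010938011.
Dept II: Wₕ = 0.41973083; term = 0.41973083²·(1 − 0.03099110)·16.5/202 = 0.013944472.
Sum = 0.015038273.
SE = √(0.015038273) = 0.12263.

0.12263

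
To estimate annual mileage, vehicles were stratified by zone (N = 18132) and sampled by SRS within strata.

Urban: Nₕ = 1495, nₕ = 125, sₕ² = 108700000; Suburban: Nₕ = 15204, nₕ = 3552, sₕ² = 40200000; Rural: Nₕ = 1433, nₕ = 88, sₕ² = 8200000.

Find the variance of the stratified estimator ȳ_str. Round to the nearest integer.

12062

Var(ȳ_str) = Σₕ Wₕ²(1 − fₕ)sₕ²/nₕ with Wₕ = Nₕ/N, N = 18132.
Urban: Wₕ = 0.08245092; term = 0.08245092²·(1 − 0.08361204)·108700000/125 = 5417.3871.
Suburban: Wₕ = 0.83851754; term = 0.83851754²·(1 − 0.23362273)·40200000/3552 = 6098.4576.
Rural: Wₕ = 0.07903155; term = 0.07903155²·(1 − 0.06140963)·8200000/88 = 546.27111.
Sum = 12062.116.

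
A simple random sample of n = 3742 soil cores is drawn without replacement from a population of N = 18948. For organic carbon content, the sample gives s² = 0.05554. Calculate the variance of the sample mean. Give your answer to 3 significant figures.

Under SRS without replacement, Var(ȳ) = (1 − f)·s²/n with f = n/N = 3742/18948 = 0.19748786.
Var(ȳ) = (1 − 0.19748786)·0.05554/3742 = 0.80251214·1.484233 × 10^-5 = 1.191115 × 10^-5.

1.19 × 10^-5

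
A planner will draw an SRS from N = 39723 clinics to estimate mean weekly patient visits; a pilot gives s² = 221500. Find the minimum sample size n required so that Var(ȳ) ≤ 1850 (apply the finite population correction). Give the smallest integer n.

Without fpc, n₀ = s²/D = 221500/1850 = 119.7297.
With fpc, (1 − n/N)·s²/n ≤ D requires n ≥ n₀/(1 + n₀/N) = 119.7297/(1 + 119.7297/39723) = 119.3699.
Rounding up, n = 120.

120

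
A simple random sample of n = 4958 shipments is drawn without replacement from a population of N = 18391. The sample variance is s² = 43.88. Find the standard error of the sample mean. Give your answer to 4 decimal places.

Under SRS without replacement, Var(ȳ) = (1 − f)·s²/n with f = n/N = 4958/18391 = 0.26958839.
Var(ȳ) = (1 − 0.26958839)·43.88/4958 = 0.73041161·0.0088503429 = 0.0064643932.
SE(ȳ) = √(0.0064643932) = 0.0804.

0.0804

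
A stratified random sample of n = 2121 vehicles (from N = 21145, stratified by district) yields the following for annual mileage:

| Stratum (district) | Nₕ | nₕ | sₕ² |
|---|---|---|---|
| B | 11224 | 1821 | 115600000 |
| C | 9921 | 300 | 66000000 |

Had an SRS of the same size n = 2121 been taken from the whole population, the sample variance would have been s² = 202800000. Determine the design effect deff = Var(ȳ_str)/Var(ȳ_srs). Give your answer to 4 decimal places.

0.7202

Var(ȳ_str) = Σ Wₕ²(1−fₕ)sₕ²/nₕ with Wₕ = Nₕ/21145:
  B: (11224/21145)²·(1−1821/11224)·115600000/1821 = 14984.65
  C: (9921/21145)²·(1−300/9921)·66000000/300 = 46965.934
  → Var(ȳ_str) = 61950.584.
Var(ȳ_srs) = (1 − 2121/21145)·202800000/2121 = 86024.356.
deff = 61950.584 / 86024.356 = 0.7202.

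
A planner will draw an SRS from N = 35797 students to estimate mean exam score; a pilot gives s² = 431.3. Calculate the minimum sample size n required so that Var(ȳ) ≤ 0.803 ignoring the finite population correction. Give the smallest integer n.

Without fpc, n₀ = s²/D = 431.3/0.803 = 537.1108.
Rounding up, n = 538.

538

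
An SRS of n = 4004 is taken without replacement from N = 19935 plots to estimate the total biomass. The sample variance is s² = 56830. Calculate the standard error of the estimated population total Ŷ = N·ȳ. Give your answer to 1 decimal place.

Var(Ŷ) = N²·Var(ȳ) = N²·(1 − n/N)·s²/n.
f = 4004/19935 = 0.20085277; Var(ȳ) = 0.79914723·56830/4004 = 11.342542.
Var(Ŷ) = 19935² · 11.342542 = 4.5075741 × 10^9.
SE(Ŷ) = √(4.5075741 × 10^9) = 67138.5.

67138.5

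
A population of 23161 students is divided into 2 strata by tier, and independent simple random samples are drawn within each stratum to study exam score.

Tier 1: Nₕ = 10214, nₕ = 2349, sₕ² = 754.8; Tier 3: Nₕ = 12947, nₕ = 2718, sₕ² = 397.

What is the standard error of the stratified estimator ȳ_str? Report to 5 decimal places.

Var(ȳ_str) = Σₕ Wₕ²(1 − fₕ)sₕ²/nₕ with Wₕ = Nₕ/N, N = 23161.
Tier 1: Wₕ = 0.44099996; term = 0.44099996²·(1 − 0.22997846)·754.8/2349 = 0.048120357.
Tier 3: Wₕ = 0.55900004; term = 0.55900004²·(1 − 0.20993280)·397/2718 = 0.036060253.
Sum = 0.08418061.
SE = √(0.08418061) = 0.29014.

0.29014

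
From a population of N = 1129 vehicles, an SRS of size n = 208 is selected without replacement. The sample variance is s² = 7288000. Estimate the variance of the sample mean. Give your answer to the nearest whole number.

Under SRS without replacement, Var(ȳ) = (1 − f)·s²/n with f = n/N = 208/1129 = 0.18423384.
Var(ȳ) = (1 − 0.18423384)·7288000/208 = 0.81576616·35038.462 = 28583.191.

28583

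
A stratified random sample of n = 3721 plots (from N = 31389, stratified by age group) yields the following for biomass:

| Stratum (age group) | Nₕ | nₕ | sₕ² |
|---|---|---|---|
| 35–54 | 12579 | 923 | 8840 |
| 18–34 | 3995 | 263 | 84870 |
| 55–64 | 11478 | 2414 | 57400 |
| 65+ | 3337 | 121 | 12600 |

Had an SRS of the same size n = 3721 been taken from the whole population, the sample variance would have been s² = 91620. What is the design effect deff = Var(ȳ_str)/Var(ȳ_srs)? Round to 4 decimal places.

0.4586

Var(ȳ_str) = Σ Wₕ²(1−fₕ)sₕ²/nₕ with Wₕ = Nₕ/31389:
  35–54: (12579/31389)²·(1−923/12579)·8840/923 = 1.4252507
  18–34: (3995/31389)²·(1−263/3995)·84870/263 = 4.8831708
  55–64: (11478/31389)²·(1−2414/11478)·57400/2414 = 2.5107634
  65+: (3337/31389)²·(1−121/3337)·12600/121 = 1.1342335
  → Var(ȳ_str) = 9.9534184.
Var(ȳ_srs) = (1 − 3721/31389)·91620/3721 = 21.703556.
deff = 9.9534184 / 21.703556 = 0.4586.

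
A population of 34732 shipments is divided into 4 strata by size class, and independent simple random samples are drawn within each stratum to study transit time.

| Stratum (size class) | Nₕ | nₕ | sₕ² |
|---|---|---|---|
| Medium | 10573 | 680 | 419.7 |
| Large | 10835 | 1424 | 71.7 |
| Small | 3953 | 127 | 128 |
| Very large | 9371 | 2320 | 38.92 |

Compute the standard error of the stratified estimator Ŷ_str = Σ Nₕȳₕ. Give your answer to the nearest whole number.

9276

Var(Ŷ_str) = Σₕ Nₕ²(1 − fₕ)sₕ²/nₕ.
Medium: 10573²·(1 − 680/10573)·419.7/680 = 6.4558926 × 10^7.
Large: 10835²·(1 − 1424/10835)·71.7/1424 = 5.1342127 × 10^6.
Small: 3953²·(1 − 127/3953)·128/127 = 1.5243266 × 10^7.
Very large: 9371²·(1 − 2320/9371)·38.92/2320 = 1.1084638 × 10^6.
Sum = 8.6044869 × 10^7.
SE = √(8.6044869 × 10^7) = 9276.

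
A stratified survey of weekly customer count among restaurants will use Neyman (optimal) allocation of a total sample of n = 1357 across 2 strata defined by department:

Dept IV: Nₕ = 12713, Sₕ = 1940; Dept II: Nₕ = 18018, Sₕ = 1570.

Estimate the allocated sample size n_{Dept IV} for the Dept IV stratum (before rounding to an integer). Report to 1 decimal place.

632.1

Neyman allocation: nₕ = n·NₕSₕ / Σⱼ NⱼSⱼ.
Σ NⱼSⱼ = 12713·1940 + 18018·1570 = 5.295148 × 10^7.
n_{Dept IV} = 1357·12713·1940 / (5.295148 × 10^7) = 632.1.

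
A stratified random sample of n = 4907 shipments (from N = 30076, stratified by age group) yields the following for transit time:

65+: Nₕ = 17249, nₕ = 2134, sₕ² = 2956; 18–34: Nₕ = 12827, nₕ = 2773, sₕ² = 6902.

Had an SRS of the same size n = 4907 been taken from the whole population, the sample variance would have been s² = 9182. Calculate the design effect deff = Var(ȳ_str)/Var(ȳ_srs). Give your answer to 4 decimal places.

Var(ȳ_str) = Σ Wₕ²(1−fₕ)sₕ²/nₕ with Wₕ = Nₕ/30076:
  65+: (17249/30076)²·(1−2134/17249)·2956/2134 = 0.39924725
  18–34: (12827/30076)²·(1−2773/12827)·6902/2773 = 0.35485335
  → Var(ȳ_str) = 0.7541006.
Var(ȳ_srs) = (1 − 4907/30076)·9182/4907 = 1.5659111.
deff = 0.7541006 / 1.5659111 = 0.4816.

0.4816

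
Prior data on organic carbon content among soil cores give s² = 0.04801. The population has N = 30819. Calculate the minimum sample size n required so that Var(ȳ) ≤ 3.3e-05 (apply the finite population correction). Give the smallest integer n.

1390

Without fpc, n₀ = s²/D = 0.04801/3.3e-05 = 1454.8485.
With fpc, (1 − n/N)·s²/n ≤ D requires n ≥ n₀/(1 + n₀/N) = 1454.8485/(1 + 1454.8485/30819) = 1389.2665.
Rounding up, n = 1390.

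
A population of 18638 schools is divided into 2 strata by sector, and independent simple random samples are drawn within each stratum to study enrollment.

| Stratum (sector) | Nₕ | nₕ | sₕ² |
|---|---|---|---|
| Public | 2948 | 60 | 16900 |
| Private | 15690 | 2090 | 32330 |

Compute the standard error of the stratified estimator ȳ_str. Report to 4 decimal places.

4.0504

Var(ȳ_str) = Σₕ Wₕ²(1 − fₕ)sₕ²/nₕ with Wₕ = Nₕ/N, N = 18638.
Public: Wₕ = 0.15817148; term = 0.15817148²·(1 − 0.02035278)·16900/60 = 6.9033757.
Private: Wₕ = 0.84182852; term = 0.84182852²·(1 − 0.13320586)·32330/2090 = 9.5021669.
Sum = 16.405543.
SE = √(16.405543) = 4.0504.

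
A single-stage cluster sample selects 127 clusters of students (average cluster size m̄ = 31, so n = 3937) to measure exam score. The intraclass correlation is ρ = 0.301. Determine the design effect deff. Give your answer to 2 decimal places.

10.03

deff = 1 + (31 − 1)·0.301 = 1 + 9.03 = 10.03.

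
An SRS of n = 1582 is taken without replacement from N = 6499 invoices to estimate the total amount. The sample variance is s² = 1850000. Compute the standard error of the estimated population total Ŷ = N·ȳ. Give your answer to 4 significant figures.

193300

Var(Ŷ) = N²·Var(ȳ) = N²·(1 − n/N)·s²/n.
f = 1582/6499 = 0.24342206; Var(ȳ) = 0.75657794·1850000/1582 = 884.74664.
Var(Ŷ) = 6499² · 884.74664 = 3.7369045 × 10^10.
SE(Ŷ) = √(3.7369045 × 10^10) = 193300.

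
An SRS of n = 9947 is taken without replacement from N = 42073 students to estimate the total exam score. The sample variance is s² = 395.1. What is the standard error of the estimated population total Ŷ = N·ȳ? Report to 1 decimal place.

7327.2

Var(Ŷ) = N²·Var(ȳ) = N²·(1 − n/N)·s²/n.
f = 9947/42073 = 0.23642241; Var(ȳ) = 0.76357759·395.1/9947 = 0.030329698.
Var(Ŷ) = 42073² · 0.030329698 = 5.3687731 × 10^7.
SE(Ŷ) = √(5.3687731 × 10^7) = 7327.2.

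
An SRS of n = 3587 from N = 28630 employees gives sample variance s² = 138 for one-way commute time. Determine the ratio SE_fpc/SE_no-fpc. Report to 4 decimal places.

0.9353

f = n/N = 3587/28630 = 0.12528816.
SE_no-fpc = √(s²/n) = 0.19614347; SE_fpc = √((1−f)s²/n) = 0.1834452.
Ratio = √(1−f) = 0.93526031.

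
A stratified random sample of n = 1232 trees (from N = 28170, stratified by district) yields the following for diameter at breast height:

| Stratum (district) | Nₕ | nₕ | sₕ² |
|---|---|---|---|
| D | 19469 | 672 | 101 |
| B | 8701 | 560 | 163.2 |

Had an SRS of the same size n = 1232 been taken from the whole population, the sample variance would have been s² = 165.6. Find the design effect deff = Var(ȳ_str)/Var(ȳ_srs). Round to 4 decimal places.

0.7416

Var(ȳ_str) = Σ Wₕ²(1−fₕ)sₕ²/nₕ with Wₕ = Nₕ/28170:
  D: (19469/28170)²·(1−672/19469)·101/672 = 0.069312345
  B: (8701/28170)²·(1−560/8701)·163.2/560 = 0.026013893
  → Var(ȳ_str) = 0.095326238.
Var(ȳ_srs) = (1 − 1232/28170)·165.6/1232 = 0.12853699.
deff = 0.095326238 / 0.12853699 = 0.7416.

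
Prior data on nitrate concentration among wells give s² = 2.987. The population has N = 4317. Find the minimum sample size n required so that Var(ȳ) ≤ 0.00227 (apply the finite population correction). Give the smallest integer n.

1009

Without fpc, n₀ = s²/D = 2.987/0.00227 = 1315.8590.
With fpc, (1 − n/N)·s²/n ≤ D requires n ≥ n₀/(1 + n₀/N) = 1315.8590/(1 + 1315.8590/4317) = 1008.4689.
Rounding up, n = 1009.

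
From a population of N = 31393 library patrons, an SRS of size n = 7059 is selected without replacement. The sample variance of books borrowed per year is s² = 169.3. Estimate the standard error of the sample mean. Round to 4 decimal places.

Under SRS without replacement, Var(ȳ) = (1 − f)·s²/n with f = n/N = 7059/31393 = 0.22485905.
Var(ȳ) = (1 − 0.22485905)·169.3/7059 = 0.77514095·0.023983567 = 0.018590645.
SE(ȳ) = √(0.018590645) = 0.1363.

0.1363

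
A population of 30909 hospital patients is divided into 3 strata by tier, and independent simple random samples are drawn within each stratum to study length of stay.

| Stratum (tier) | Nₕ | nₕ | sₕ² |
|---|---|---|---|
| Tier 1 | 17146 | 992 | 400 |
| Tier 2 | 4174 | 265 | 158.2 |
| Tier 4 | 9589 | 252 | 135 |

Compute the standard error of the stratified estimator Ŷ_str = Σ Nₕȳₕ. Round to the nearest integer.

Var(Ŷ_str) = Σₕ Nₕ²(1 − fₕ)sₕ²/nₕ.
Tier 1: 17146²·(1 − 992/17146)·400/992 = 1.1168407 × 10^8.
Tier 2: 4174²·(1 − 265/4174)·158.2/265 = 9.7404432 × 10^6.
Tier 4: 9589²·(1 − 252/9589)·135/252 = 4.7963836 × 10^7.
Sum = 1.6938835 × 10^8.
SE = √(1.6938835 × 10^8) = 13015.

13015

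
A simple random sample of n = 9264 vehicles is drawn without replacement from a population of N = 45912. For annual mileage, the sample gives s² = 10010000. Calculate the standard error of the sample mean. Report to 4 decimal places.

29.3684

Under SRS without replacement, Var(ȳ) = (1 − f)·s²/n with f = n/N = 9264/45912 = 0.20177731.
Var(ȳ) = (1 − 0.20177731)·10010000/9264 = 0.79822269·1080.5268 = 862.50098.
SE(ȳ) = √(862.50098) = 29.3684.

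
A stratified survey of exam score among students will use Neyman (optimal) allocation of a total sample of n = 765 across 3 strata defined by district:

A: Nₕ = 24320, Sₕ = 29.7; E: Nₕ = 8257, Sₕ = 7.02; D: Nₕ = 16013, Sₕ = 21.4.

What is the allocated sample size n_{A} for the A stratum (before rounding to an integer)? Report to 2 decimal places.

Neyman allocation: nₕ = n·NₕSₕ / Σⱼ NⱼSⱼ.
Σ NⱼSⱼ = 24320·29.7 + 8257·7.02 + 16013·21.4 = 1.1229463 × 10^6.
n_{A} = 765·24320·29.7 / (1.1229463 × 10^6) = 492.06.

492.06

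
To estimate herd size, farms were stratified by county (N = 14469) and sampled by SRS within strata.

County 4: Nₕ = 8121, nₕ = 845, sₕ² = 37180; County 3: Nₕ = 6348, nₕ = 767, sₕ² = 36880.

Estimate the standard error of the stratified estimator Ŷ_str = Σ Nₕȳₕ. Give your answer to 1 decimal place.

Var(Ŷ_str) = Σₕ Nₕ²(1 − fₕ)sₕ²/nₕ.
County 4: 8121²·(1 − 845/8121)·37180/845 = 2.5998894 × 10^9.
County 3: 6348²·(1 − 767/6348)·36880/767 = 1.7035092 × 10^9.
Sum = 4.3033986 × 10^9.
SE = √(4.3033986 × 10^9) = 65600.3.

65600.3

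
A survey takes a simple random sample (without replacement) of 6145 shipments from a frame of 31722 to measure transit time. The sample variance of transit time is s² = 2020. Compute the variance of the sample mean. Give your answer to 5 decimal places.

Under SRS without replacement, Var(ȳ) = (1 − f)·s²/n with f = n/N = 6145/31722 = 0.19371414.
Var(ȳ) = (1 − 0.19371414)·2020/6145 = 0.80628586·0.32872254 = 0.26504433.

0.26504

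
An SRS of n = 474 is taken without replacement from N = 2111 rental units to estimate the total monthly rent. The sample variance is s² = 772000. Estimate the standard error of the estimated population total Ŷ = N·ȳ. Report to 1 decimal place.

75021.9

Var(Ŷ) = N²·Var(ȳ) = N²·(1 − n/N)·s²/n.
f = 474/2111 = 0.22453813; Var(ȳ) = 0.77546187·772000/474 = 1262.9885.
Var(Ŷ) = 2111² · 1262.9885 = 5.6282822 × 10^9.
SE(Ŷ) = √(5.6282822 × 10^9) = 75021.9.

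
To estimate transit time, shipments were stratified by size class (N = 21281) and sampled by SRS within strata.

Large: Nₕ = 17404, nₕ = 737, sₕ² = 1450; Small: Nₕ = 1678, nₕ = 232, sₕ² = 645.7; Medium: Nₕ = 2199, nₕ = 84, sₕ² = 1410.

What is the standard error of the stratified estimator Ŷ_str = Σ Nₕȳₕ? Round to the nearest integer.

25603

Var(Ŷ_str) = Σₕ Nₕ²(1 − fₕ)sₕ²/nₕ.
Large: 17404²·(1 − 737/17404)·1450/737 = 5.7069889 × 10^8.
Small: 1678²·(1 − 232/1678)·645.7/232 = 6.753098 × 10^6.
Medium: 2199²·(1 − 84/2199)·1410/84 = 7.8068427 × 10^7.
Sum = 6.5552042 × 10^8.
SE = √(6.5552042 × 10^8) = 25603.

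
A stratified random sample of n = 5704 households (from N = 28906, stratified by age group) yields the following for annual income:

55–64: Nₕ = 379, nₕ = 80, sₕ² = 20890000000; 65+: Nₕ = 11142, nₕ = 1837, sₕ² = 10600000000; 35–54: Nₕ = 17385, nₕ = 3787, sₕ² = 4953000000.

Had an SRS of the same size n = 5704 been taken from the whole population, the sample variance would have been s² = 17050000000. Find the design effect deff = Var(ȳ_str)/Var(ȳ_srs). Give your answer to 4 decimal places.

Var(ȳ_str) = Σ Wₕ²(1−fₕ)sₕ²/nₕ with Wₕ = Nₕ/28906:
  55–64: (379/28906)²·(1−80/379)·20890000000/80 = 35414.642
  65+: (11142/28906)²·(1−1837/11142)·10600000000/1837 = 715978.93
  35–54: (17385/28906)²·(1−3787/17385)·4953000000/3787 = 370038.37
  → Var(ȳ_str) = 1.1214319 × 10^6.
Var(ȳ_srs) = (1 − 5704/28906)·17050000000/5704 = 2.3992875 × 10^6.
deff = (1.1214319 × 10^6) / (2.3992875 × 10^6) = 0.4674.

0.4674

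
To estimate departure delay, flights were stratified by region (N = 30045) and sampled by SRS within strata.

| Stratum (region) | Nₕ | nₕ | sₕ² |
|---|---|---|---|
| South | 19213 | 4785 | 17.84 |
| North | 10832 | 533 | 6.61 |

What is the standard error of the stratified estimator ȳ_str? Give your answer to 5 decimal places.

Var(ȳ_str) = Σₕ Wₕ²(1 − fₕ)sₕ²/nₕ with Wₕ = Nₕ/N, N = 30045.
South: Wₕ = 0.63947412; term = 0.63947412²·(1 − 0.24905012)·17.84/4785 = 0.0011449059.
North: Wₕ = 0.36052588; term = 0.36052588²·(1 − 0.04920606)·6.61/533 = 0.0015326167.
Sum = 0.0026775226.
SE = √(0.0026775226) = 0.05174.

0.05174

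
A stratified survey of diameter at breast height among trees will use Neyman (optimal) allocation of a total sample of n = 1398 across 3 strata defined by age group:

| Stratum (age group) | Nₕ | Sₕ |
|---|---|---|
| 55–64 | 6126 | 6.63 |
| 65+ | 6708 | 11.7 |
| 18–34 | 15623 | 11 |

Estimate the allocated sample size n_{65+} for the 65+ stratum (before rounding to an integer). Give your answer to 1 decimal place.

377.1

Neyman allocation: nₕ = n·NₕSₕ / Σⱼ NⱼSⱼ.
Σ NⱼSⱼ = 6126·6.63 + 6708·11.7 + 15623·11 = 290951.98.
n_{65+} = 1398·6708·11.7 / 290951.98 = 377.1.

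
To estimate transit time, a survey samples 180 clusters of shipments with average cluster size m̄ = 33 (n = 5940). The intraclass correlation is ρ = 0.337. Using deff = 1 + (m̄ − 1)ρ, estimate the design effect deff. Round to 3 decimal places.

deff = 1 + (33 − 1)·0.337 = 1 + 10.784 = 11.784.

11.784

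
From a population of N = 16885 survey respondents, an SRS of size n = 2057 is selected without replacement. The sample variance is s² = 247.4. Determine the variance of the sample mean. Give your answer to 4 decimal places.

0.1056

Under SRS without replacement, Var(ȳ) = (1 − f)·s²/n with f = n/N = 2057/16885 = 0.12182410.
Var(ȳ) = (1 − 0.12182410)·247.4/2057 = 0.87817590·0.12027224 = 0.10562018.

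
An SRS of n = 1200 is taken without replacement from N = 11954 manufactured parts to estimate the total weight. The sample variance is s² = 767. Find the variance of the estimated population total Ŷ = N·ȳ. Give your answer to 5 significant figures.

Var(Ŷ) = N²·Var(ȳ) = N²·(1 − n/N)·s²/n.
f = 1200/11954 = 0.10038481; Var(ȳ) = 0.89961519·767/1200 = 0.57500404.
Var(Ŷ) = 11954² · 0.57500404 = 8.2166994 × 10^7.

8.2167 × 10^7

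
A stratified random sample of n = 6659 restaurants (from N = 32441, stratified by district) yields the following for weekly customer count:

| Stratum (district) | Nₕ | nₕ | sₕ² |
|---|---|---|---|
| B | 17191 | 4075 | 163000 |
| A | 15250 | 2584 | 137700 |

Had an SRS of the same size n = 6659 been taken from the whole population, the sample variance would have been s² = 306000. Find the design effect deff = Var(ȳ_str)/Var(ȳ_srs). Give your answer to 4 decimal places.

Var(ȳ_str) = Σ Wₕ²(1−fₕ)sₕ²/nₕ with Wₕ = Nₕ/32441:
  B: (17191/32441)²·(1−4075/17191)·163000/4075 = 8.5698668
  A: (15250/32441)²·(1−2584/15250)·137700/2584 = 9.7805278
  → Var(ȳ_str) = 18.350395.
Var(ȳ_srs) = (1 − 6659/32441)·306000/6659 = 36.520338.
deff = 18.350395 / 36.520338 = 0.5025.

0.5025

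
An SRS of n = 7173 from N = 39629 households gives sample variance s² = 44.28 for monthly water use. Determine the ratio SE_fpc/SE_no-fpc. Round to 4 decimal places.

f = n/N = 7173/39629 = 0.18100381.
SE_no-fpc = √(s²/n) = 0.078569392; SE_fpc = √((1−f)s²/n) = 0.071104049.
Ratio = √(1−f) = 0.90498408.

0.9050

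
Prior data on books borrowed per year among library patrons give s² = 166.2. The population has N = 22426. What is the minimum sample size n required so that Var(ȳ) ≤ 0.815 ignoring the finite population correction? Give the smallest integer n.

Without fpc, n₀ = s²/D = 166.2/0.815 = 203.9264.
Rounding up, n = 204.

204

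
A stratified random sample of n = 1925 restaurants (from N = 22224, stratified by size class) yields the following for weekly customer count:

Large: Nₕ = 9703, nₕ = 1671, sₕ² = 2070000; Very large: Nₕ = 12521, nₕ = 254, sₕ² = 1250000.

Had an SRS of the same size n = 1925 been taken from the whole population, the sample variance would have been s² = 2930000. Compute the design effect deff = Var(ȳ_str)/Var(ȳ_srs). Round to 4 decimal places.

Var(ȳ_str) = Σ Wₕ²(1−fₕ)sₕ²/nₕ with Wₕ = Nₕ/22224:
  Large: (9703/22224)²·(1−1671/9703)·2070000/1671 = 195.46958
  Very large: (12521/22224)²·(1−254/12521)·1250000/254 = 1530.415
  → Var(ȳ_str) = 1725.8846.
Var(ȳ_srs) = (1 − 1925/22224)·2930000/1925 = 1390.2385.
deff = 1725.8846 / 1390.2385 = 1.2414.

1.2414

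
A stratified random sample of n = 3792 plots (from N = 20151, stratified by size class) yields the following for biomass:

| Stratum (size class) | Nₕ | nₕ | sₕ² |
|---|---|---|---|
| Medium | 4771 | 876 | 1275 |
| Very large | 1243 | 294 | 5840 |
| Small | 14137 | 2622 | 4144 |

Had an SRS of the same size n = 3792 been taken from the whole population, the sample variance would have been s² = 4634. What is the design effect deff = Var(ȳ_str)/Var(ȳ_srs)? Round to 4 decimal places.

Var(ȳ_str) = Σ Wₕ²(1−fₕ)sₕ²/nₕ with Wₕ = Nₕ/20151:
  Medium: (4771/20151)²·(1−876/4771)·1275/876 = 0.066608515
  Very large: (1243/20151)²·(1−294/1243)·5840/294 = 0.057704496
  Small: (14137/20151)²·(1−2622/14137)·4144/2622 = 0.63359983
  → Var(ȳ_str) = 0.75791284.
Var(ȳ_srs) = (1 − 3792/20151)·4634/3792 = 0.99208264.
deff = 0.75791284 / 0.99208264 = 0.7640.

0.7640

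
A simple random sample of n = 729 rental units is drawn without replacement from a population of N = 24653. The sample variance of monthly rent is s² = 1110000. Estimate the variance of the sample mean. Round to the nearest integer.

1478

Under SRS without replacement, Var(ȳ) = (1 − f)·s²/n with f = n/N = 729/24653 = 0.02957044.
Var(ȳ) = (1 − 0.02957044)·1110000/729 = 0.97042956·1522.6337 = 1477.6088.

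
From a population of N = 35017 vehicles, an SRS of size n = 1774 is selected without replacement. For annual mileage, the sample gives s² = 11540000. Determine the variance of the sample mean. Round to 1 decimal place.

6175.5

Under SRS without replacement, Var(ȳ) = (1 − f)·s²/n with f = n/N = 1774/35017 = 0.05066111.
Var(ȳ) = (1 − 0.05066111)·11540000/1774 = 0.94933889·6505.0733 = 6175.5191.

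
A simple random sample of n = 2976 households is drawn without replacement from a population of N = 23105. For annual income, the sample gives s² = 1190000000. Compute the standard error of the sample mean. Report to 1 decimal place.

590.2

Under SRS without replacement, Var(ȳ) = (1 − f)·s²/n with f = n/N = 2976/23105 = 0.12880329.
Var(ȳ) = (1 − 0.12880329)·1190000000/2976 = 0.87119671·399865.59 = 348361.59.
SE(ȳ) = √(348361.59) = 590.2.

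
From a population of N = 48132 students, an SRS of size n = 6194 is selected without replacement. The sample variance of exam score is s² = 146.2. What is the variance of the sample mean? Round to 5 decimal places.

Under SRS without replacement, Var(ȳ) = (1 − f)·s²/n with f = n/N = 6194/48132 = 0.12868778.
Var(ȳ) = (1 − 0.12868778)·146.2/6194 = 0.87131222·0.023603487 = 0.020566007.

0.02057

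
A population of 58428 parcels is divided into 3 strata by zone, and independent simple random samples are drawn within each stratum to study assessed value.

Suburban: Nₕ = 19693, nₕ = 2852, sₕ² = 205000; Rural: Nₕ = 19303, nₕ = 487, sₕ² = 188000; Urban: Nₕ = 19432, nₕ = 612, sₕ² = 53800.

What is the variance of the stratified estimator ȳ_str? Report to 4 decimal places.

Var(ȳ_str) = Σₕ Wₕ²(1 − fₕ)sₕ²/nₕ with Wₕ = Nₕ/N, N = 58428.
Suburban: Wₕ = 0.33704731; term = 0.33704731²·(1 − 0.14482303)·205000/2852 = 6.9830002.
Rural: Wₕ = 0.33037242; term = 0.33037242²·(1 − 0.02522924)·188000/487 = 41.071348.
Urban: Wₕ = 0.33258027; term = 0.33258027²·(1 − 0.03149444)·53800/612 = 9.4172898.
Sum = 57.471638.

57.4716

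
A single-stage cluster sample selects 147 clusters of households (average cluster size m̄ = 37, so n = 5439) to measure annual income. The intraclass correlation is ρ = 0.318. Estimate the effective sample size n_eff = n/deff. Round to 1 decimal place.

deff = 1 + (37 − 1)·0.318 = 1 + 11.448 = 12.448.
n_eff = 5439 / 12.448 = 436.9.

436.9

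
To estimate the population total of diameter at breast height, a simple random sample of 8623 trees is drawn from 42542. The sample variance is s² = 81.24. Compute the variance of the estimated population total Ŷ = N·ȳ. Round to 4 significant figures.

1.359 × 10^7

Var(Ŷ) = N²·Var(ȳ) = N²·(1 − n/N)·s²/n.
f = 8623/42542 = 0.20269381; Var(ȳ) = 0.79730619·81.24/8623 = 0.0075116729.
Var(Ŷ) = 42542² · 0.0075116729 = 1.3594789 × 10^7.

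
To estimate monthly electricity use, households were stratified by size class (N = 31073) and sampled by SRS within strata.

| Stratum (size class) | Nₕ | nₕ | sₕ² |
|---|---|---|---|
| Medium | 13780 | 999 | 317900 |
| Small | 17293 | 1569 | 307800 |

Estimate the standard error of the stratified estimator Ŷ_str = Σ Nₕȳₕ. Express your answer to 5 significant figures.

Var(Ŷ_str) = Σₕ Nₕ²(1 − fₕ)sₕ²/nₕ.
Medium: 13780²·(1 − 999/13780)·317900/999 = 5.6045286 × 10^10.
Small: 17293²·(1 − 1569/17293)·307800/1569 = 5.3343198 × 10^10.
Sum = 1.0938848 × 10^11.
SE = √(1.0938848 × 10^11) = 330740.

330740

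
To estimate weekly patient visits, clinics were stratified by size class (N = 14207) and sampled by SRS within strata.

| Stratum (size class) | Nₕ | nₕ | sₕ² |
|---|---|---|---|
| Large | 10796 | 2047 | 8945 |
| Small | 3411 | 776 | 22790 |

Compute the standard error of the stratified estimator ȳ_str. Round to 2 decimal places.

Var(ȳ_str) = Σₕ Wₕ²(1 − fₕ)sₕ²/nₕ with Wₕ = Nₕ/N, N = 14207.
Large: Wₕ = 0.75990709; term = 0.75990709²·(1 − 0.18960726)·8945/2047 = 2.0449328.
Small: Wₕ = 0.24009291; term = 0.24009291²·(1 − 0.22749927)·22790/776 = 1.3077965.
Sum = 3.3527293.
SE = √(3.3527293) = 1.83.

1.83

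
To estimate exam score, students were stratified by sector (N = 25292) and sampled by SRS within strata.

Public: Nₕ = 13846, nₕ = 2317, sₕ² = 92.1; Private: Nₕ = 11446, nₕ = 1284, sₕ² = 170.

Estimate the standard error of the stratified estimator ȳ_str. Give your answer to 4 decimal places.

0.1844

Var(ȳ_str) = Σₕ Wₕ²(1 − fₕ)sₕ²/nₕ with Wₕ = Nₕ/N, N = 25292.
Public: Wₕ = 0.54744583; term = 0.54744583²·(1 − 0.16734075)·92.1/2317 = 0.00991935.
Private: Wₕ = 0.45255417; term = 0.45255417²·(1 − 0.11217893)·170/1284 = 0.024074123.
Sum = 0.033993473.
SE = √(0.033993473) = 0.1844.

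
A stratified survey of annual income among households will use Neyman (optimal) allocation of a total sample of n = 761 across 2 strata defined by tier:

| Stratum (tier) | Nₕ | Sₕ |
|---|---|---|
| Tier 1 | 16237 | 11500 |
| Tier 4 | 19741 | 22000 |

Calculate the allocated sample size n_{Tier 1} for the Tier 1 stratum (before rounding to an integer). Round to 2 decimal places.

228.81

Neyman allocation: nₕ = n·NₕSₕ / Σⱼ NⱼSⱼ.
Σ NⱼSⱼ = 16237·11500 + 19741·22000 = 6.210275 × 10^8.
n_{Tier 1} = 761·16237·11500 / (6.210275 × 10^8) = 228.81.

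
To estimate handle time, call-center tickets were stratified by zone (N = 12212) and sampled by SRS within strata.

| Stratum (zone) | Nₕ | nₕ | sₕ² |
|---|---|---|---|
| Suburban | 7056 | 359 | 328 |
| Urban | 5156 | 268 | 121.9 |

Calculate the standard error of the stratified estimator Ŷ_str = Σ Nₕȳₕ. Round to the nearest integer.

7392

Var(Ŷ_str) = Σₕ Nₕ²(1 − fₕ)sₕ²/nₕ.
Suburban: 7056²·(1 − 359/7056)·328/359 = 4.31736 × 10^7.
Urban: 5156²·(1 − 268/5156)·121.9/268 = 1.1463389 × 10^7.
Sum = 5.4636989 × 10^7.
SE = √(5.4636989 × 10^7) = 7392.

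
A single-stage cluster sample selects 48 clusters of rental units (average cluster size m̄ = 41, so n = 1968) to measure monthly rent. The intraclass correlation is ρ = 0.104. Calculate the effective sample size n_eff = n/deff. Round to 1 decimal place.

deff = 1 + (41 − 1)·0.104 = 1 + 4.16 = 5.16.
n_eff = 1968 / 5.16 = 381.4.

381.4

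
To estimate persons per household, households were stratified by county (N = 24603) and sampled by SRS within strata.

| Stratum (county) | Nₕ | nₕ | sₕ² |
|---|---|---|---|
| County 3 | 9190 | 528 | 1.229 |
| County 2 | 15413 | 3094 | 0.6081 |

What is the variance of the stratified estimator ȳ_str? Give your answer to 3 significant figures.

Var(ȳ_str) = Σₕ Wₕ²(1 − fₕ)sₕ²/nₕ with Wₕ = Nₕ/N, N = 24603.
County 3: Wₕ = 0.37353168; term = 0.37353168²·(1 − 0.05745375)·1.229/528 = 3.0610859 × 10^-4.
County 2: Wₕ = 0.62646832; term = 0.62646832²·(1 − 0.20073964)·0.6081/3094 = 6.1651152 × 10^-5.
Sum = 3.6775974 × 10^-4.

3.68 × 10^-4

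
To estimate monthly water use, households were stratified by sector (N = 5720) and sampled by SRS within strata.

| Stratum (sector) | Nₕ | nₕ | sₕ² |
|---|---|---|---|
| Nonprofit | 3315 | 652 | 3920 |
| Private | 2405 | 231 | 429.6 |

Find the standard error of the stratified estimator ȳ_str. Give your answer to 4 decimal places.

Var(ȳ_str) = Σₕ Wₕ²(1 − fₕ)sₕ²/nₕ with Wₕ = Nₕ/N, N = 5720.
Nonprofit: Wₕ = 0.57954545; term = 0.57954545²·(1 − 0.19668175)·3920/652 = 1.6221877.
Private: Wₕ = 0.42045455; term = 0.42045455²·(1 − 0.09604990)·429.6/231 = 0.29719045.
Sum = 1.9193782.
SE = √(1.9193782) = 1.3854.

1.3854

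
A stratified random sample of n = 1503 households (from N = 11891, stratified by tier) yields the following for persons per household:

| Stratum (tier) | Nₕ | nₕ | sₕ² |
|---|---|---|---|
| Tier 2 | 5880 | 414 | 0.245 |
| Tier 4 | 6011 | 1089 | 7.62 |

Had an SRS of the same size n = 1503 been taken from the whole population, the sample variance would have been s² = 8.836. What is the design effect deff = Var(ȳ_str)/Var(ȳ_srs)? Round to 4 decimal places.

0.3113

Var(ȳ_str) = Σ Wₕ²(1−fₕ)sₕ²/nₕ with Wₕ = Nₕ/11891:
  Tier 2: (5880/11891)²·(1−414/5880)·0.245/414 = 1.3451662 × 10^-4
  Tier 4: (6011/11891)²·(1−1089/6011)·7.62/1089 = 0.0014641267
  → Var(ȳ_str) = 0.0015986433.
Var(ȳ_srs) = (1 − 1503/11891)·8.836/1503 = 0.0051358258.
deff = 0.0015986433 / 0.0051358258 = 0.3113.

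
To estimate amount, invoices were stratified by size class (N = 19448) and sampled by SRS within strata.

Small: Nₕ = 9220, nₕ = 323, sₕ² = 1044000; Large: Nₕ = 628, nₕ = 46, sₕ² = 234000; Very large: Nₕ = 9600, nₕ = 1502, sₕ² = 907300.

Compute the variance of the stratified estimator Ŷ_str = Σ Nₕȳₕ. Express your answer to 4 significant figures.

3.140 × 10^11

Var(Ŷ_str) = Σₕ Nₕ²(1 − fₕ)sₕ²/nₕ.
Small: 9220²·(1 − 323/9220)·1044000/323 = 2.6513831 × 10^11.
Large: 628²·(1 − 46/628)·234000/46 = 1.8592623 × 10^9.
Very large: 9600²·(1 − 1502/9600)·907300/1502 = 4.6960205 × 10^10.
Sum = 3.1395778 × 10^11.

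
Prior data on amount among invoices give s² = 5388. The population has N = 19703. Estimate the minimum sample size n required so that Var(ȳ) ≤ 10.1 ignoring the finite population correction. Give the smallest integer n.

534

Without fpc, n₀ = s²/D = 5388/10.1 = 533.4653.
Rounding up, n = 534.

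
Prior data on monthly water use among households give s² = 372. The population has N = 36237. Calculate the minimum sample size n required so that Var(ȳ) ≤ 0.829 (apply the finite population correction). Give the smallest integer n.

Without fpc, n₀ = s²/D = 372/0.829 = 448.7334.
With fpc, (1 − n/N)·s²/n ≤ D requires n ≥ n₀/(1 + n₀/N) = 448.7334/(1 + 448.7334/36237) = 443.2446.
Rounding up, n = 444.

444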